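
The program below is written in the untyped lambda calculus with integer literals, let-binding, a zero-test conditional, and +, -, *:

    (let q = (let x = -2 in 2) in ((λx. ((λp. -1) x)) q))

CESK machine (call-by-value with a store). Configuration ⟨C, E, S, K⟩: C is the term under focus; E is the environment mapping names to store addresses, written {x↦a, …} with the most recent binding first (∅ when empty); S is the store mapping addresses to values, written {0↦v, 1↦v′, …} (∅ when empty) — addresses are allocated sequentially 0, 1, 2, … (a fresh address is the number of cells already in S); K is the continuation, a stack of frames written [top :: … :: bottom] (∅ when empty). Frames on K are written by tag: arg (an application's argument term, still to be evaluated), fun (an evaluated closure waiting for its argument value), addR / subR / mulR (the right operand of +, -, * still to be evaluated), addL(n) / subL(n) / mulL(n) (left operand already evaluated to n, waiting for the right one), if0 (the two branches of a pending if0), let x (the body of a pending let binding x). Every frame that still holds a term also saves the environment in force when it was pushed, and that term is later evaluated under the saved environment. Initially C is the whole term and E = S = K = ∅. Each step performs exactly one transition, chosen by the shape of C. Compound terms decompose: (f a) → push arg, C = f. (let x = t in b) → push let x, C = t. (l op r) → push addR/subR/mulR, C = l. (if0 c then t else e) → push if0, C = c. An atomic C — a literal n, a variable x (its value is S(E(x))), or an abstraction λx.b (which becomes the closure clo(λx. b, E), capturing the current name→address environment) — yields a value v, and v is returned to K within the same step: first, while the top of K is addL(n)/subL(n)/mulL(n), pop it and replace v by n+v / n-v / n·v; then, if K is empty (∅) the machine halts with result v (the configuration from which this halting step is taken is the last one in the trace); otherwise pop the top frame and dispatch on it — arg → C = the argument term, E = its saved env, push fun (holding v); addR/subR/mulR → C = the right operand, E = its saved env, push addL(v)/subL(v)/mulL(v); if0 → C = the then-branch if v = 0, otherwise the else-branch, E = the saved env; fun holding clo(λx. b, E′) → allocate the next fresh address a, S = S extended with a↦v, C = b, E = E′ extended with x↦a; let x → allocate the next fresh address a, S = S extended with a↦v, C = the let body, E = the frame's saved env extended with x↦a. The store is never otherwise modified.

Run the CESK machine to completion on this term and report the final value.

step 0: ⟨C=(let q = (let x = -2 in 2) in ((λx. ((λp. -1) x)) q)); E=∅; S=∅; K=∅⟩
step 1: ⟨C=(let x = -2 in 2); E=∅; S=∅; K=[let q]⟩
step 2: ⟨C=-2; E=∅; S=∅; K=[let x :: let q]⟩
step 3: ⟨C=2; E={x↦0}; S={0↦-2}; K=[let q]⟩
step 4: ⟨C=((λx. ((λp. -1) x)) q); E={q↦1}; S={0↦-2, 1↦2}; K=∅⟩
step 5: ⟨C=(λx. ((λp. -1) x)); E={q↦1}; S={0↦-2, 1↦2}; K=[arg]⟩
step 6: ⟨C=q; E={q↦1}; S={0↦-2, 1↦2}; K=[fun]⟩
step 7: ⟨C=((λp. -1) x); E={x↦2, q↦1}; S={0↦-2, 1↦2, 2↦2}; K=∅⟩
step 8: ⟨C=(λp. -1); E={x↦2, q↦1}; S={0↦-2, 1↦2, 2↦2}; K=[arg]⟩
step 9: ⟨C=x; E={x↦2, q↦1}; S={0↦-2, 1↦2, 2↦2}; K=[fun]⟩
step 10: ⟨C=-1; E={p↦3, x↦2, q↦1}; S={0↦-2, 1↦2, 2↦2, 3↦2}; K=∅⟩
→ final value -1

Answer: -1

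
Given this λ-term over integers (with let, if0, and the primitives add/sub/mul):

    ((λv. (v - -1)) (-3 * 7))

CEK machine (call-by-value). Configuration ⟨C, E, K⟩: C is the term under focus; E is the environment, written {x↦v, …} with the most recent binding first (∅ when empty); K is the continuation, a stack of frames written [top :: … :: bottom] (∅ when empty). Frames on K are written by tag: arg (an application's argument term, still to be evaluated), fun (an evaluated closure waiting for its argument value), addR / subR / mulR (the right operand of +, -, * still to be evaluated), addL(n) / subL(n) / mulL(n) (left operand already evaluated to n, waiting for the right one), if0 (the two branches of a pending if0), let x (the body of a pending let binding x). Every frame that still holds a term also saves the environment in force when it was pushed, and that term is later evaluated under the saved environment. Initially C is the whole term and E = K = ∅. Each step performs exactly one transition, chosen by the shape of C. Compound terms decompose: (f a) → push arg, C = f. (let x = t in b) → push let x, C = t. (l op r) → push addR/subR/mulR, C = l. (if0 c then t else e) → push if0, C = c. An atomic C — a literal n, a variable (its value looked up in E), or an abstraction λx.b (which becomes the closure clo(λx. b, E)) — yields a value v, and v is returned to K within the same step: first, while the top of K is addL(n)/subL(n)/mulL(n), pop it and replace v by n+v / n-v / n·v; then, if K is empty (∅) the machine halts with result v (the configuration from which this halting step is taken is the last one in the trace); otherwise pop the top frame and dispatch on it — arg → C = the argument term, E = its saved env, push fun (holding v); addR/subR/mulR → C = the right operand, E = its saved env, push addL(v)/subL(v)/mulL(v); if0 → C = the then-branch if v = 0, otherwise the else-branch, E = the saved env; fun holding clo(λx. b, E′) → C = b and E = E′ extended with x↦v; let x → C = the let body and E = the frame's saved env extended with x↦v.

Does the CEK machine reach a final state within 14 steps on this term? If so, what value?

[0] [C=((λv. (v - -1)) (-3 * 7)) | E=∅ | K=∅]
[1] [C=(λv. (v - -1)) | E=∅ | K=[arg]]
[2] [C=(-3 * 7) | E=∅ | K=[fun]]
[3] [C=-3 | E=∅ | K=[mulR :: fun]]
[4] [C=7 | E=∅ | K=[mulL(-3) :: fun]]
[5] [C=(v - -1) | E={v↦-21} | K=∅]
[6] [C=v | E={v↦-21} | K=[subR]]
[7] [C=-1 | E={v↦-21} | K=[subL(-21)]]
→ final value -20

Answer: -20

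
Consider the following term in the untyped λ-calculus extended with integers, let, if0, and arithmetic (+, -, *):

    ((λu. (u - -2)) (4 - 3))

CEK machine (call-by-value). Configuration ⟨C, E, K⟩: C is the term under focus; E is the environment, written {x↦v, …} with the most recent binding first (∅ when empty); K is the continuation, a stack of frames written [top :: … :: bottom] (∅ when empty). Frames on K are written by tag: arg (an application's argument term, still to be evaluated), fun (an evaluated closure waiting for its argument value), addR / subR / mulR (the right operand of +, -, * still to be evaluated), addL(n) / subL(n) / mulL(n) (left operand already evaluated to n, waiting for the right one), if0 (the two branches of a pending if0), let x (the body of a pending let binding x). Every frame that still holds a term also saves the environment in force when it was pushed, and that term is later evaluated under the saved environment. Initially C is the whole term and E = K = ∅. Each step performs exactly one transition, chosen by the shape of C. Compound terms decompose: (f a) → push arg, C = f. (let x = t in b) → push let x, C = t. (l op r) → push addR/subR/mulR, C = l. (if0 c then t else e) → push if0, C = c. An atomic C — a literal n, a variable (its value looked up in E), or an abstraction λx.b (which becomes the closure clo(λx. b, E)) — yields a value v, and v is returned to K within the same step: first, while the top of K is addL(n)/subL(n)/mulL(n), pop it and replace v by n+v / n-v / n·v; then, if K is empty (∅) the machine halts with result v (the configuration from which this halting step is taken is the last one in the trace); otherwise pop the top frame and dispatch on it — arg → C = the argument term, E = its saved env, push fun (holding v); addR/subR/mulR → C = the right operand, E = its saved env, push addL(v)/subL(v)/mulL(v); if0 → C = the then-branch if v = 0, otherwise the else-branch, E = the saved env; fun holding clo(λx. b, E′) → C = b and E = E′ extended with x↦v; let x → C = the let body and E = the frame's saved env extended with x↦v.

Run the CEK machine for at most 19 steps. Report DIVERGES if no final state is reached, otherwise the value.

Answer: 3

Derivation:
step 0: <C=((λu. (u - -2)) (4 - 3)), E=∅, K=∅>
step 1: <C=(λu. (u - -2)), E=∅, K=[arg]>
step 2: <C=(4 - 3), E=∅, K=[fun]>
step 3: <C=4, E=∅, K=[subR :: fun]>
step 4: <C=3, E=∅, K=[subL(4) :: fun]>
step 5: <C=(u - -2), E={u↦1}, K=∅>
step 6: <C=u, E={u↦1}, K=[subR]>
step 7: <C=-2, E={u↦1}, K=[subL(1)]>
→ final value 3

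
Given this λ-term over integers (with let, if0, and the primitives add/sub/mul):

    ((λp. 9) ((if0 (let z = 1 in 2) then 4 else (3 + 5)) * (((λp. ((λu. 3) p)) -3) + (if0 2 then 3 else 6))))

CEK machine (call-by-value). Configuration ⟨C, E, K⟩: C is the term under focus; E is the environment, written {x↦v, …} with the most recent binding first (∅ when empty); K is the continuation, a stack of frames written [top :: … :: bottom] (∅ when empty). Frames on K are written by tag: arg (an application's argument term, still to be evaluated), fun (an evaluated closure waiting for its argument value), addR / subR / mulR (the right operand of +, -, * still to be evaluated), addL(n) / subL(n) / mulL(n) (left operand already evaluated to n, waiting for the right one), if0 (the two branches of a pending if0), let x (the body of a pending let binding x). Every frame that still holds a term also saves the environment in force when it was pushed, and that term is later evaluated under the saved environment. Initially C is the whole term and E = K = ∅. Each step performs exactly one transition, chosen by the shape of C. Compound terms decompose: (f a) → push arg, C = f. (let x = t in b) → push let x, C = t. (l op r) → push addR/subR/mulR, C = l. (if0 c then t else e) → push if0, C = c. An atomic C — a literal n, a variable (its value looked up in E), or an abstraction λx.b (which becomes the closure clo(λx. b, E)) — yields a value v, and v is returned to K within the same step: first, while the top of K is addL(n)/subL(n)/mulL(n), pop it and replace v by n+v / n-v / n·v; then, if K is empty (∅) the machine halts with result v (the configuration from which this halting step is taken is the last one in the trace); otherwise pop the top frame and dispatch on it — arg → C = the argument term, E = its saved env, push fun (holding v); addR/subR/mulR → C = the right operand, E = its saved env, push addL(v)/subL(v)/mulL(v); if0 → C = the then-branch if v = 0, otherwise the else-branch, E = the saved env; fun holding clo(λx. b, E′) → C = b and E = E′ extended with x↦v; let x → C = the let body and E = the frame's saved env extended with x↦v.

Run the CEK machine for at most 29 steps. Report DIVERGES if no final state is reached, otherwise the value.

0. <C=((λp. 9) ((if0 (let z = 1 in 2) then 4 else (3 + 5)) * (((λp. ((λu. 3) p)) -3) + (if0 2 then 3 else 6)))), E=∅, K=∅>
1. <C=(λp. 9), E=∅, K=[arg]>
2. <C=((if0 (let z = 1 in 2) then 4 else (3 + 5)) * (((λp. ((λu. 3) p)) -3) + (if0 2 then 3 else 6))), E=∅, K=[fun]>
3. <C=(if0 (let z = 1 in 2) then 4 else (3 + 5)), E=∅, K=[mulR :: fun]>
4. <C=(let z = 1 in 2), E=∅, K=[if0 :: mulR :: fun]>
5. <C=1, E=∅, K=[let z :: if0 :: mulR :: fun]>
6. <C=2, E={z↦1}, K=[if0 :: mulR :: fun]>
7. <C=(3 + 5), E=∅, K=[mulR :: fun]>
8. <C=3, E=∅, K=[addR :: mulR :: fun]>
9. <C=5, E=∅, K=[addL(3) :: mulR :: fun]>
10. <C=(((λp. ((λu. 3) p)) -3) + (if0 2 then 3 else 6)), E=∅, K=[mulL(8) :: fun]>
11. <C=((λp. ((λu. 3) p)) -3), E=∅, K=[addR :: mulL(8) :: fun]>
12. <C=(λp. ((λu. 3) p)), E=∅, K=[arg :: addR :: mulL(8) :: fun]>
13. <C=-3, E=∅, K=[fun :: addR :: mulL(8) :: fun]>
14. <C=((λu. 3) p), E={p↦-3}, K=[addR :: mulL(8) :: fun]>
15. <C=(λu. 3), E={p↦-3}, K=[arg :: addR :: mulL(8) :: fun]>
16. <C=p, E={p↦-3}, K=[fun :: addR :: mulL(8) :: fun]>
17. <C=3, E={u↦-3, p↦-3}, K=[addR :: mulL(8) :: fun]>
18. <C=(if0 2 then 3 else 6), E=∅, K=[addL(3) :: mulL(8) :: fun]>
19. <C=2, E=∅, K=[if0 :: addL(3) :: mulL(8) :: fun]>
20. <C=6, E=∅, K=[addL(3) :: mulL(8) :: fun]>
21. <C=9, E={p↦72}, K=∅>
→ final value 9

Answer: 9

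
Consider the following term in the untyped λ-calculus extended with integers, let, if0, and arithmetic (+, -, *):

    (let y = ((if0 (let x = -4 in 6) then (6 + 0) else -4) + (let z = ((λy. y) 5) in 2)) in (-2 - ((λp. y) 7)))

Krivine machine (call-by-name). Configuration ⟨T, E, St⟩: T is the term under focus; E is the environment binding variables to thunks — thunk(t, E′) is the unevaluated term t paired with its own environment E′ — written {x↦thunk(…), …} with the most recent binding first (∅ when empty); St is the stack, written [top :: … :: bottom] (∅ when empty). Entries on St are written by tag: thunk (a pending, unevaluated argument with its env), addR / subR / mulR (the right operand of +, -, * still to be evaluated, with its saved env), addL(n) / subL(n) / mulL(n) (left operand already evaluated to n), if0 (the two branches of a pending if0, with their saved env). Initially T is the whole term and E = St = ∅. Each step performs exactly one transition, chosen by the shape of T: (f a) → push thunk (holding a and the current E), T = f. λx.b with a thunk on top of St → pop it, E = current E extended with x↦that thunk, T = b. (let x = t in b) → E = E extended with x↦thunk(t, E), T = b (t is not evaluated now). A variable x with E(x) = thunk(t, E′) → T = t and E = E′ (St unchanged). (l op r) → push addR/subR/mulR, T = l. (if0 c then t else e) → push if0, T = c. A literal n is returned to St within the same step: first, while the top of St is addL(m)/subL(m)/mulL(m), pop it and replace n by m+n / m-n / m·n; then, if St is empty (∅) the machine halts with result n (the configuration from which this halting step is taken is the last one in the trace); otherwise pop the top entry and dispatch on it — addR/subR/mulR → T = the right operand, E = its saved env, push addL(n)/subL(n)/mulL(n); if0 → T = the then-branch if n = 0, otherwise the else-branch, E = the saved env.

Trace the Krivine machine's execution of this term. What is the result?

[0] ⟨T=(let y = ((if0 (let x = -4 in 6) then (6 + 0) else -4) + (let z = ((λy. y) 5) in 2)) in (-2 - ((λp. y) 7))); E=∅; St=∅⟩
[1] ⟨T=(-2 - ((λp. y) 7)); E={y↦thunk(((if0 (let x = -4 in 6) then (6 + 0) else -4) + (let z = ((λy. y) 5) in 2)), ∅)}; St=∅⟩
[2] ⟨T=-2; E={y↦thunk(((if0 (let x = -4 in 6) then (6 + 0) else -4) + (let z = ((λy. y) 5) in 2)), ∅)}; St=[subR]⟩
[3] ⟨T=((λp. y) 7); E={y↦thunk(((if0 (let x = -4 in 6) then (6 + 0) else -4) + (let z = ((λy. y) 5) in 2)), ∅)}; St=[subL(-2)]⟩
[4] ⟨T=(λp. y); E={y↦thunk(((if0 (let x = -4 in 6) then (6 + 0) else -4) + (let z = ((λy. y) 5) in 2)), ∅)}; St=[thunk :: subL(-2)]⟩
[5] ⟨T=y; E={p↦thunk(7, {y↦thunk(((if0 (let x = -4 in 6) then (6 + 0) else -4) + (let z = ((λy. y) 5) in 2)), ∅)}), y↦thunk(((if0 (let x = -4 in 6) then (6 + 0) else -4) + (let z = ((λy. y) 5) in 2)), ∅)}; St=[subL(-2)]⟩
[6] ⟨T=((if0 (let x = -4 in 6) then (6 + 0) else -4) + (let z = ((λy. y) 5) in 2)); E=∅; St=[subL(-2)]⟩
[7] ⟨T=(if0 (let x = -4 in 6) then (6 + 0) else -4); E=∅; St=[addR :: subL(-2)]⟩
[8] ⟨T=(let x = -4 in 6); E=∅; St=[if0 :: addR :: subL(-2)]⟩
[9] ⟨T=6; E={x↦thunk(-4, ∅)}; St=[if0 :: addR :: subL(-2)]⟩
[10] ⟨T=-4; E=∅; St=[addR :: subL(-2)]⟩
[11] ⟨T=(let z = ((λy. y) 5) in 2); E=∅; St=[addL(-4) :: subL(-2)]⟩
[12] ⟨T=2; E={z↦thunk(((λy. y) 5), ∅)}; St=[addL(-4) :: subL(-2)]⟩
→ final value 0

Answer: 0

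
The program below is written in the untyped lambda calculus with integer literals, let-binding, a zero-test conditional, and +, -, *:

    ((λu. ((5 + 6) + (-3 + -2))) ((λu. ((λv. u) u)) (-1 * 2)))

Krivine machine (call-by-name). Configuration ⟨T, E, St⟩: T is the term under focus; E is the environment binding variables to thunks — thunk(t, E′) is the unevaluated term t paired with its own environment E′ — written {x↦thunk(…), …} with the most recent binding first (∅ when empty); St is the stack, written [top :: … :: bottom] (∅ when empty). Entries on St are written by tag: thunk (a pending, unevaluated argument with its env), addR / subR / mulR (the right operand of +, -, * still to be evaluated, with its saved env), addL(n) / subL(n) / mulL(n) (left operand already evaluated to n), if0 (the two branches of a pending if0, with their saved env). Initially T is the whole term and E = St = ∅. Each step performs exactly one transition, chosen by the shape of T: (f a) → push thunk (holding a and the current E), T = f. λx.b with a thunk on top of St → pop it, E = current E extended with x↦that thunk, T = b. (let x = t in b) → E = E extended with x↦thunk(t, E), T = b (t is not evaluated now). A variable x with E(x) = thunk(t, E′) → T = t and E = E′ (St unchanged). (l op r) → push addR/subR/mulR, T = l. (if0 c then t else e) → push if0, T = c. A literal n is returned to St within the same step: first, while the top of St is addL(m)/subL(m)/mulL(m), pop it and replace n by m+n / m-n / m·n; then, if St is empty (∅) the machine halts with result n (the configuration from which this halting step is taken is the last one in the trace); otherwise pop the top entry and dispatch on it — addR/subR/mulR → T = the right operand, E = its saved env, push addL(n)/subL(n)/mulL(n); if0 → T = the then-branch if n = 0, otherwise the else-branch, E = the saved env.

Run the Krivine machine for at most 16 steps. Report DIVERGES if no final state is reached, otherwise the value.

Answer: 6

Machine steps:
step 0: ⟨T=((λu. ((5 + 6) + (-3 + -2))) ((λu. ((λv. u) u)) (-1 * 2))); E=∅; St=∅⟩
step 1: ⟨T=(λu. ((5 + 6) + (-3 + -2))); E=∅; St=[thunk]⟩
step 2: ⟨T=((5 + 6) + (-3 + -2)); E={u↦thunk(((λu. ((λv. u) u)) (-1 * 2)), ∅)}; St=∅⟩
step 3: ⟨T=(5 + 6); E={u↦thunk(((λu. ((λv. u) u)) (-1 * 2)), ∅)}; St=[addR]⟩
step 4: ⟨T=5; E={u↦thunk(((λu. ((λv. u) u)) (-1 * 2)), ∅)}; St=[addR :: addR]⟩
step 5: ⟨T=6; E={u↦thunk(((λu. ((λv. u) u)) (-1 * 2)), ∅)}; St=[addL(5) :: addR]⟩
step 6: ⟨T=(-3 + -2); E={u↦thunk(((λu. ((λv. u) u)) (-1 * 2)), ∅)}; St=[addL(11)]⟩
step 7: ⟨T=-3; E={u↦thunk(((λu. ((λv. u) u)) (-1 * 2)), ∅)}; St=[addR :: addL(11)]⟩
step 8: ⟨T=-2; E={u↦thunk(((λu. ((λv. u) u)) (-1 * 2)), ∅)}; St=[addL(-3) :: addL(11)]⟩
→ final value 6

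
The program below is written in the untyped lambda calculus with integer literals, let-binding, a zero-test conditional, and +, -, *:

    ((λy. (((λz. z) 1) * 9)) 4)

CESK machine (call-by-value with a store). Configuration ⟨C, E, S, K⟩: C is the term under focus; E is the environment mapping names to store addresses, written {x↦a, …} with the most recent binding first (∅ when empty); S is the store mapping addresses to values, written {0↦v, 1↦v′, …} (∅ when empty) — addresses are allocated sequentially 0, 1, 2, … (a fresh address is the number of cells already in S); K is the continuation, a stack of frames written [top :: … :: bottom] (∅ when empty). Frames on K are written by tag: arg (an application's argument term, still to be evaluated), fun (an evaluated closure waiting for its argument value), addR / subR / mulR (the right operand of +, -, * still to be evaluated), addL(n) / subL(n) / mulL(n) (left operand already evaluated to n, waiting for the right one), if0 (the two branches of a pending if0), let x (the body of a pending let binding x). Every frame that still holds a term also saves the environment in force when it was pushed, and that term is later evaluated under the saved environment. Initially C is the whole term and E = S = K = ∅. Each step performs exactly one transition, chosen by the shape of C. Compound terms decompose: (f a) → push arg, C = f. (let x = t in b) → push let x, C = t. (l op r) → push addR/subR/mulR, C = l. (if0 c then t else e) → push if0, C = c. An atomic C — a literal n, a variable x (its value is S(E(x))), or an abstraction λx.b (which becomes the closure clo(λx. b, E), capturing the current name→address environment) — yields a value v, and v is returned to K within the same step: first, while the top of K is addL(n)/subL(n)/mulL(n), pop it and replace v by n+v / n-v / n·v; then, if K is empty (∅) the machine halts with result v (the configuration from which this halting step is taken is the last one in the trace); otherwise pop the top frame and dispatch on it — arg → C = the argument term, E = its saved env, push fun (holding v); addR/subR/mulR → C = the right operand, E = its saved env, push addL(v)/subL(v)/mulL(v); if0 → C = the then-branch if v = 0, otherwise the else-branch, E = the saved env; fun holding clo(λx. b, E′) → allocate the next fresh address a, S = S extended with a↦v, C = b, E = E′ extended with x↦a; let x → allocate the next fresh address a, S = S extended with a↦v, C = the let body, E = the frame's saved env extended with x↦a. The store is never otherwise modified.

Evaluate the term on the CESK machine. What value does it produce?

Answer: 9

Machine steps:
[0] [C=((λy. (((λz. z) 1) * 9)) 4) | E=∅ | S=∅ | K=∅]
[1] [C=(λy. (((λz. z) 1) * 9)) | E=∅ | S=∅ | K=[arg]]
[2] [C=4 | E=∅ | S=∅ | K=[fun]]
[3] [C=(((λz. z) 1) * 9) | E={y↦0} | S={0↦4} | K=∅]
[4] [C=((λz. z) 1) | E={y↦0} | S={0↦4} | K=[mulR]]
[5] [C=(λz. z) | E={y↦0} | S={0↦4} | K=[arg :: mulR]]
[6] [C=1 | E={y↦0} | S={0↦4} | K=[fun :: mulR]]
[7] [C=z | E={z↦1, y↦0} | S={0↦4, 1↦1} | K=[mulR]]
[8] [C=9 | E={y↦0} | S={0↦4, 1↦1} | K=[mulL(1)]]
→ final value 9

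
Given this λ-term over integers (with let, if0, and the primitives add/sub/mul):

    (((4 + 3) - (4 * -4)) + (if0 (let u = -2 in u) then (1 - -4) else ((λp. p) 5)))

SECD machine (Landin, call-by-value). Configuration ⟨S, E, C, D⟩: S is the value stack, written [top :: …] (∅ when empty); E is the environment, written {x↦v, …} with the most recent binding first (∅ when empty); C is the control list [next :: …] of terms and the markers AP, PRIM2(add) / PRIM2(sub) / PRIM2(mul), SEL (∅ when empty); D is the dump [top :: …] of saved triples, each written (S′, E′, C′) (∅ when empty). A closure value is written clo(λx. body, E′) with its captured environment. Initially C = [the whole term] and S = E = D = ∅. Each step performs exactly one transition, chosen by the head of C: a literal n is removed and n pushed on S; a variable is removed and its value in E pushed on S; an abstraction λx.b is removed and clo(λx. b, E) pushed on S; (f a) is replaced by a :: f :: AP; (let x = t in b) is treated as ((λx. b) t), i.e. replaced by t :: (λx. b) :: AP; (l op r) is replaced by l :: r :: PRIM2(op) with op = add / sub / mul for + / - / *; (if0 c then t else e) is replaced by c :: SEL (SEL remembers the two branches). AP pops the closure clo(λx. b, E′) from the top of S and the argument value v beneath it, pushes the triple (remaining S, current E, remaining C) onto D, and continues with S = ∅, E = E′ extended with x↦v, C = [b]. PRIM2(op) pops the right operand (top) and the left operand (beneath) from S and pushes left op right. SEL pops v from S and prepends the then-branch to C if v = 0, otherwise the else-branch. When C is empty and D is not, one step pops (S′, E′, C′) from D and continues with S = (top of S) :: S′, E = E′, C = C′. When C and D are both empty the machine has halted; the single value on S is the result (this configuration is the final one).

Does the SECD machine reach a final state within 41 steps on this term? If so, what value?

Answer: 28

Machine steps:
0. [S=∅ | E=∅ | C=[(((4 + 3) - (4 * -4)) + (if0 (let u = -2 in u) then (1 - -4) else ((λp. p) 5)))] | D=∅]
1. [S=∅ | E=∅ | C=[((4 + 3) - (4 * -4)) :: (if0 (let u = -2 in u) then (1 - -4) else ((λp. p) 5)) :: PRIM2(add)] | D=∅]
2. [S=∅ | E=∅ | C=[(4 + 3) :: (4 * -4) :: PRIM2(sub) :: (if0 (let u = -2 in u) then (1 - -4) else ((λp. p) 5)) :: PRIM2(add)] | D=∅]
3. [S=∅ | E=∅ | C=[4 :: 3 :: PRIM2(add) :: (4 * -4) :: PRIM2(sub) :: (if0 (let u = -2 in u) then (1 - -4) else ((λp. p) 5)) :: PRIM2(add)] | D=∅]
4. [S=[4] | E=∅ | C=[3 :: PRIM2(add) :: (4 * -4) :: PRIM2(sub) :: (if0 (let u = -2 in u) then (1 - -4) else ((λp. p) 5)) :: PRIM2(add)] | D=∅]
5. [S=[3 :: 4] | E=∅ | C=[PRIM2(add) :: (4 * -4) :: PRIM2(sub) :: (if0 (let u = -2 in u) then (1 - -4) else ((λp. p) 5)) :: PRIM2(add)] | D=∅]
6. [S=[7] | E=∅ | C=[(4 * -4) :: PRIM2(sub) :: (if0 (let u = -2 in u) then (1 - -4) else ((λp. p) 5)) :: PRIM2(add)] | D=∅]
7. [S=[7] | E=∅ | C=[4 :: -4 :: PRIM2(mul) :: PRIM2(sub) :: (if0 (let u = -2 in u) then (1 - -4) else ((λp. p) 5)) :: PRIM2(add)] | D=∅]
8. [S=[4 :: 7] | E=∅ | C=[-4 :: PRIM2(mul) :: PRIM2(sub) :: (if0 (let u = -2 in u) then (1 - -4) else ((λp. p) 5)) :: PRIM2(add)] | D=∅]
9. [S=[-4 :: 4 :: 7] | E=∅ | C=[PRIM2(mul) :: PRIM2(sub) :: (if0 (let u = -2 in u) then (1 - -4) else ((λp. p) 5)) :: PRIM2(add)] | D=∅]
10. [S=[-16 :: 7] | E=∅ | C=[PRIM2(sub) :: (if0 (let u = -2 in u) then (1 - -4) else ((λp. p) 5)) :: PRIM2(add)] | D=∅]
11. [S=[23] | E=∅ | C=[(if0 (let u = -2 in u) then (1 - -4) else ((λp. p) 5)) :: PRIM2(add)] | D=∅]
12. [S=[23] | E=∅ | C=[(let u = -2 in u) :: SEL :: PRIM2(add)] | D=∅]
13. [S=[23] | E=∅ | C=[-2 :: (λu. u) :: AP :: SEL :: PRIM2(add)] | D=∅]
14. [S=[-2 :: 23] | E=∅ | C=[(λu. u) :: AP :: SEL :: PRIM2(add)] | D=∅]
15. [S=[clo(λu. u, ∅) :: -2 :: 23] | E=∅ | C=[AP :: SEL :: PRIM2(add)] | D=∅]
16. [S=∅ | E={u↦-2} | C=[u] | D=[([23], ∅, [SEL :: PRIM2(add)])]]
17. [S=[-2] | E={u↦-2} | C=∅ | D=[([23], ∅, [SEL :: PRIM2(add)])]]
18. [S=[-2 :: 23] | E=∅ | C=[SEL :: PRIM2(add)] | D=∅]
19. [S=[23] | E=∅ | C=[((λp. p) 5) :: PRIM2(add)] | D=∅]
20. [S=[23] | E=∅ | C=[5 :: (λp. p) :: AP :: PRIM2(add)] | D=∅]
21. [S=[5 :: 23] | E=∅ | C=[(λp. p) :: AP :: PRIM2(add)] | D=∅]
22. [S=[clo(λp. p, ∅) :: 5 :: 23] | E=∅ | C=[AP :: PRIM2(add)] | D=∅]
23. [S=∅ | E={p↦5} | C=[p] | D=[([23], ∅, [PRIM2(add)])]]
24. [S=[5] | E={p↦5} | C=∅ | D=[([23], ∅, [PRIM2(add)])]]
25. [S=[5 :: 23] | E=∅ | C=[PRIM2(add)] | D=∅]
26. [S=[28] | E=∅ | C=∅ | D=∅]
→ final value 28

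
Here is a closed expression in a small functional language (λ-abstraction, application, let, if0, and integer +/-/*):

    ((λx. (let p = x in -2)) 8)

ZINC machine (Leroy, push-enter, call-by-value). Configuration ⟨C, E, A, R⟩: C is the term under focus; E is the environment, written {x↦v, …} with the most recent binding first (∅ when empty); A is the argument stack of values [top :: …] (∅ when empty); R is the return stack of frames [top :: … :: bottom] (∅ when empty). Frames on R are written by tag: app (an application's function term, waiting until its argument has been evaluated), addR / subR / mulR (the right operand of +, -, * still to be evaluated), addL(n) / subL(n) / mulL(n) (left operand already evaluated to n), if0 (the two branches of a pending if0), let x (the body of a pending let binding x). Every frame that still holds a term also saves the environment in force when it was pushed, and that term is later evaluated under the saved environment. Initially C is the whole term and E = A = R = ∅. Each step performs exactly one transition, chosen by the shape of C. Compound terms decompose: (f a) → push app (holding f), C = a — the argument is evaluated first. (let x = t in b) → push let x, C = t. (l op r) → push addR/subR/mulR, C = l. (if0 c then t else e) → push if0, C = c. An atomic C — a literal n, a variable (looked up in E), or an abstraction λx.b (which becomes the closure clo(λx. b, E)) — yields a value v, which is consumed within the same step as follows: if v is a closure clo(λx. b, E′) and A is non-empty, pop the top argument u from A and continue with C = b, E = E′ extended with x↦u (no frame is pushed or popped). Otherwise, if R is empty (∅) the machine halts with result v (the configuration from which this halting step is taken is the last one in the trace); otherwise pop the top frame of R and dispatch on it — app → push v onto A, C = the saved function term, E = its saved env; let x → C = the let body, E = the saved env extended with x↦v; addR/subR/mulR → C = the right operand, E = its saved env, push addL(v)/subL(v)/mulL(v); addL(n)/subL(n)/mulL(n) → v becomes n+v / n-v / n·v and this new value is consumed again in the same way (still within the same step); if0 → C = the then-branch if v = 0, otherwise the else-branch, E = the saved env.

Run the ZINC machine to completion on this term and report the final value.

step 0: <C=((λx. (let p = x in -2)) 8), E=∅, A=∅, R=∅>
step 1: <C=8, E=∅, A=∅, R=[app]>
step 2: <C=(λx. (let p = x in -2)), E=∅, A=[8], R=∅>
step 3: <C=(let p = x in -2), E={x↦8}, A=∅, R=∅>
step 4: <C=x, E={x↦8}, A=∅, R=[let p]>
step 5: <C=-2, E={p↦8, x↦8}, A=∅, R=∅>
→ final value -2

Answer: -2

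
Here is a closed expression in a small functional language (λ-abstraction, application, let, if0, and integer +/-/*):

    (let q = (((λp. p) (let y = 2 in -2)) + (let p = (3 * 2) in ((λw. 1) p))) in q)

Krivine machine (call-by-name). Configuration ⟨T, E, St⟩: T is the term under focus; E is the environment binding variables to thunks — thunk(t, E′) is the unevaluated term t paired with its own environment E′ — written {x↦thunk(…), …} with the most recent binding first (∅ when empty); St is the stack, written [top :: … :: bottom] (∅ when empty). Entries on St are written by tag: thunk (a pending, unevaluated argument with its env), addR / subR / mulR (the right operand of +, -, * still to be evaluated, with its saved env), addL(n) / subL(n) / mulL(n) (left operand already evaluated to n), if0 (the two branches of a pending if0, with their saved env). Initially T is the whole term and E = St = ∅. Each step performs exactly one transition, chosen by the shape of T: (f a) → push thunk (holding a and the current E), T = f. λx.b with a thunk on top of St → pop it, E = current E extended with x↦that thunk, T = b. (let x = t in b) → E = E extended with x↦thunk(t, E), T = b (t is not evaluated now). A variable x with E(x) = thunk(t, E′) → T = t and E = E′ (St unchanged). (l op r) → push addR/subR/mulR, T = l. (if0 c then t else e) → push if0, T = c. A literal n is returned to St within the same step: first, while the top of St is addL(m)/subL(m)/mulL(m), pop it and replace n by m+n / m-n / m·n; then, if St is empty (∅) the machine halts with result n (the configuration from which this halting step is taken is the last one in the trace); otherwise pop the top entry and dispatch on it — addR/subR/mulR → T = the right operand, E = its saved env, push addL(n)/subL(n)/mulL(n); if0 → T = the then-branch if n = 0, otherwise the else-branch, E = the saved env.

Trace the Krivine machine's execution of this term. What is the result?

step 0: ⟨T=(let q = (((λp. p) (let y = 2 in -2)) + (let p = (3 * 2) in ((λw. 1) p))) in q); E=∅; St=∅⟩
step 1: ⟨T=q; E={q↦thunk((((λp. p) (let y = 2 in -2)) + (let p = (3 * 2) in ((λw. 1) p))), ∅)}; St=∅⟩
step 2: ⟨T=(((λp. p) (let y = 2 in -2)) + (let p = (3 * 2) in ((λw. 1) p))); E=∅; St=∅⟩
step 3: ⟨T=((λp. p) (let y = 2 in -2)); E=∅; St=[addR]⟩
step 4: ⟨T=(λp. p); E=∅; St=[thunk :: addR]⟩
step 5: ⟨T=p; E={p↦thunk((let y = 2 in -2), ∅)}; St=[addR]⟩
step 6: ⟨T=(let y = 2 in -2); E=∅; St=[addR]⟩
step 7: ⟨T=-2; E={y↦thunk(2, ∅)}; St=[addR]⟩
step 8: ⟨T=(let p = (3 * 2) in ((λw. 1) p)); E=∅; St=[addL(-2)]⟩
step 9: ⟨T=((λw. 1) p); E={p↦thunk((3 * 2), ∅)}; St=[addL(-2)]⟩
step 10: ⟨T=(λw. 1); E={p↦thunk((3 * 2), ∅)}; St=[thunk :: addL(-2)]⟩
step 11: ⟨T=1; E={w↦thunk(p, {p↦thunk((3 * 2), ∅)}), p↦thunk((3 * 2), ∅)}; St=[addL(-2)]⟩
→ final value -1

Answer: -1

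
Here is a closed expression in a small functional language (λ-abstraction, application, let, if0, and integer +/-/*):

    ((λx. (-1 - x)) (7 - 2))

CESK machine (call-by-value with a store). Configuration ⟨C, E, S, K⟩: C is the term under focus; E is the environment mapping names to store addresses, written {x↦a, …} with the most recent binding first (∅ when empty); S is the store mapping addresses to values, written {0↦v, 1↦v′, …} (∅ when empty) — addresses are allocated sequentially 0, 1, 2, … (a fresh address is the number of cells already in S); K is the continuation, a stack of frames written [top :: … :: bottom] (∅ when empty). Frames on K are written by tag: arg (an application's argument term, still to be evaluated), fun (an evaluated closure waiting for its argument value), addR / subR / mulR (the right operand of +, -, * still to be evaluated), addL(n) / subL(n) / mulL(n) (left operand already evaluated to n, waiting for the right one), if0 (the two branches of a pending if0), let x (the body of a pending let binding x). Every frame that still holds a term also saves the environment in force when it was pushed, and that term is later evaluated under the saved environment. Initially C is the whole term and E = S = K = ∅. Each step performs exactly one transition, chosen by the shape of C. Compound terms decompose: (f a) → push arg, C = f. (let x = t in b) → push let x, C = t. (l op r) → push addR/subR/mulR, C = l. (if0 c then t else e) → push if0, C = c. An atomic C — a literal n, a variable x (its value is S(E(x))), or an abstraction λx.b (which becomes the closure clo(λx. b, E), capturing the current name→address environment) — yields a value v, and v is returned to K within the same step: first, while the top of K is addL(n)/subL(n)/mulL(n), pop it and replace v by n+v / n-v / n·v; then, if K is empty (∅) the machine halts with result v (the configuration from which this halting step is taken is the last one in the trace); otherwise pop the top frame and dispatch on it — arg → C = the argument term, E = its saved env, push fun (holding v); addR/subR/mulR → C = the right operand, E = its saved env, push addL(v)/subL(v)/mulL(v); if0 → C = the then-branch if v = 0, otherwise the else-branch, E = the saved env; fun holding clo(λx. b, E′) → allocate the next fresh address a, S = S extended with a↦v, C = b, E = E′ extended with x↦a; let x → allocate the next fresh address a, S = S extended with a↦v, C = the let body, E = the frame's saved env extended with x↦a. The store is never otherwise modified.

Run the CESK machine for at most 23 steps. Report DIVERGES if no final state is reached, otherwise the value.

Answer: -6

Machine steps:
[0] [C=((λx. (-1 - x)) (7 - 2)) | E=∅ | S=∅ | K=∅]
[1] [C=(λx. (-1 - x)) | E=∅ | S=∅ | K=[arg]]
[2] [C=(7 - 2) | E=∅ | S=∅ | K=[fun]]
[3] [C=7 | E=∅ | S=∅ | K=[subR :: fun]]
[4] [C=2 | E=∅ | S=∅ | K=[subL(7) :: fun]]
[5] [C=(-1 - x) | E={x↦0} | S={0↦5} | K=∅]
[6] [C=-1 | E={x↦0} | S={0↦5} | K=[subR]]
[7] [C=x | E={x↦0} | S={0↦5} | K=[subL(-1)]]
→ final value -6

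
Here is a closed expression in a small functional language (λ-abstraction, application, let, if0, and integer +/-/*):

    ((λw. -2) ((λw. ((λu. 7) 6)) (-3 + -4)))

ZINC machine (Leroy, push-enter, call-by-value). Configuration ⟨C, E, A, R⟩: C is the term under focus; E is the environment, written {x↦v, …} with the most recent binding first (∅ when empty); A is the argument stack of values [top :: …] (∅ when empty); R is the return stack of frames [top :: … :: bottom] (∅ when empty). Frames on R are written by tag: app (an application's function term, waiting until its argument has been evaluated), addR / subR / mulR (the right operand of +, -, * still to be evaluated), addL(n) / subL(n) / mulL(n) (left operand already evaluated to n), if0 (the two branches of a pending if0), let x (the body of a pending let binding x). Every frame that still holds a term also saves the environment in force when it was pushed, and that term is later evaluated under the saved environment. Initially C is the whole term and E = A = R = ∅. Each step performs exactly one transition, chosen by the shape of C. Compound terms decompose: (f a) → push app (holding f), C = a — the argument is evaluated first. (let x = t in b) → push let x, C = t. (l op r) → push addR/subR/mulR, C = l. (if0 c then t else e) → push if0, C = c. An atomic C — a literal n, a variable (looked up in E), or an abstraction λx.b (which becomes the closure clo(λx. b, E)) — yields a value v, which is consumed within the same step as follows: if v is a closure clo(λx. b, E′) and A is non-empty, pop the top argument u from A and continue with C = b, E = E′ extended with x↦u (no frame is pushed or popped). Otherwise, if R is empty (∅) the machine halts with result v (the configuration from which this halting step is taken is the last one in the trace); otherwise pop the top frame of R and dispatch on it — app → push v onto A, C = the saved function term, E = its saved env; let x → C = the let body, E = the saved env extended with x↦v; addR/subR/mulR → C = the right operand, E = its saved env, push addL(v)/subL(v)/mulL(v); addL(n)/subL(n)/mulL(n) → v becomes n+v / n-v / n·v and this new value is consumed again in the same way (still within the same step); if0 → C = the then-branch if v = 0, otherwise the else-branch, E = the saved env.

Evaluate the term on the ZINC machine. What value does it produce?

Answer: -2

Derivation:
0. <C=((λw. -2) ((λw. ((λu. 7) 6)) (-3 + -4))), E=∅, A=∅, R=∅>
1. <C=((λw. ((λu. 7) 6)) (-3 + -4)), E=∅, A=∅, R=[app]>
2. <C=(-3 + -4), E=∅, A=∅, R=[app :: app]>
3. <C=-3, E=∅, A=∅, R=[addR :: app :: app]>
4. <C=-4, E=∅, A=∅, R=[addL(-3) :: app :: app]>
5. <C=(λw. ((λu. 7) 6)), E=∅, A=[-7], R=[app]>
6. <C=((λu. 7) 6), E={w↦-7}, A=∅, R=[app]>
7. <C=6, E={w↦-7}, A=∅, R=[app :: app]>
8. <C=(λu. 7), E={w↦-7}, A=[6], R=[app]>
9. <C=7, E={u↦6, w↦-7}, A=∅, R=[app]>
10. <C=(λw. -2), E=∅, A=[7], R=∅>
11. <C=-2, E={w↦7}, A=∅, R=∅>
→ final value -2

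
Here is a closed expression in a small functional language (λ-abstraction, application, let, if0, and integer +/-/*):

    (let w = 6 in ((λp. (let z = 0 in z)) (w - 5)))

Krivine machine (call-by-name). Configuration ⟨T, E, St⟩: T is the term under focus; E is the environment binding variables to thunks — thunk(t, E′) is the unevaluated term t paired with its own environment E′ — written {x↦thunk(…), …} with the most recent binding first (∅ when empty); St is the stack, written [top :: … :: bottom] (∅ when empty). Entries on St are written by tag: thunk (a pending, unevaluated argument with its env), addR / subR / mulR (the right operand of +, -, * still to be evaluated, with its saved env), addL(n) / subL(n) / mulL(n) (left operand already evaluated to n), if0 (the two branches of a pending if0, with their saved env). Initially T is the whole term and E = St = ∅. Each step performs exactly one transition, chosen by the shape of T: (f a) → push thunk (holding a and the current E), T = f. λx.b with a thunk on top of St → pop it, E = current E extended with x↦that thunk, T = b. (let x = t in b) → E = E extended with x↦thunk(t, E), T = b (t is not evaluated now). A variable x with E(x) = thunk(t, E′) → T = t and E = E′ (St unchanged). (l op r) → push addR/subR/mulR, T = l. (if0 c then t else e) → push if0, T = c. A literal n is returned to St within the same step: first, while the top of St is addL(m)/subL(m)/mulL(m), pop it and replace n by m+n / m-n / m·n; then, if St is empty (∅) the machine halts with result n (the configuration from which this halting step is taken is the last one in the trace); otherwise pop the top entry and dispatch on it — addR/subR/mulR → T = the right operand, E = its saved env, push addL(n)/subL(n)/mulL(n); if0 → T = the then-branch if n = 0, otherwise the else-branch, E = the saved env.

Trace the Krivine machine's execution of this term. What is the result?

step 0: ⟨T=(let w = 6 in ((λp. (let z = 0 in z)) (w - 5))); E=∅; St=∅⟩
step 1: ⟨T=((λp. (let z = 0 in z)) (w - 5)); E={w↦thunk(6, ∅)}; St=∅⟩
step 2: ⟨T=(λp. (let z = 0 in z)); E={w↦thunk(6, ∅)}; St=[thunk]⟩
step 3: ⟨T=(let z = 0 in z); E={p↦thunk((w - 5), {w↦thunk(6, ∅)}), w↦thunk(6, ∅)}; St=∅⟩
step 4: ⟨T=z; E={z↦thunk(0, {p↦thunk((w - 5), {w↦thunk(6, ∅)}), w↦thunk(6, ∅)}), p↦thunk((w - 5), {w↦thunk(6, ∅)}), w↦thunk(6, ∅)}; St=∅⟩
step 5: ⟨T=0; E={p↦thunk((w - 5), {w↦thunk(6, ∅)}), w↦thunk(6, ∅)}; St=∅⟩
→ final value 0

Answer: 0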